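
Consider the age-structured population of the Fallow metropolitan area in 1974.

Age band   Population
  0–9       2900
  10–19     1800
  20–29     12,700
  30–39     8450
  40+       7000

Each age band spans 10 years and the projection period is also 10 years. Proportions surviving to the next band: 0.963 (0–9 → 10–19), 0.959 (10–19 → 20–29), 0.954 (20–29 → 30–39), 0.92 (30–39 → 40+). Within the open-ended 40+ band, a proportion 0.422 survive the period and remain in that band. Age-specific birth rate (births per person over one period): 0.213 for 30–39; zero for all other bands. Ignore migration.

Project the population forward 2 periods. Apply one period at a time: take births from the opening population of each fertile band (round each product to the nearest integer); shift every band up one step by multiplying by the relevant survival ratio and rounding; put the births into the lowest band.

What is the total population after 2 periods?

After projecting period 1:
Births: 8450 * 0.213 = 1800
10–19: 2900 * 0.963 = 2793
20–29: 1800 * 0.959 = 1726
30–39: 12700 * 0.954 = 12116
40+: 8450 * 0.92 + 7000 * 0.422 = 7774 + 2954 = 10728
Population now: 0–9=1800, 10–19=2793, 20–29=1726, 30–39=12116, 40+=10728
After projecting period 2:
Births: 12116 * 0.213 = 2581
10–19: 1800 * 0.963 = 1733
20–29: 2793 * 0.959 = 2678
30–39: 1726 * 0.954 = 1647
40+: 12116 * 0.92 + 10728 * 0.422 = 11147 + 4527 = 15674
Population now: 0–9=2581, 10–19=1733, 20–29=2678, 30–39=1647, 40+=15674
Total after period 2: 2581 + 1733 + 2678 + 1647 + 15674 = 24313

24313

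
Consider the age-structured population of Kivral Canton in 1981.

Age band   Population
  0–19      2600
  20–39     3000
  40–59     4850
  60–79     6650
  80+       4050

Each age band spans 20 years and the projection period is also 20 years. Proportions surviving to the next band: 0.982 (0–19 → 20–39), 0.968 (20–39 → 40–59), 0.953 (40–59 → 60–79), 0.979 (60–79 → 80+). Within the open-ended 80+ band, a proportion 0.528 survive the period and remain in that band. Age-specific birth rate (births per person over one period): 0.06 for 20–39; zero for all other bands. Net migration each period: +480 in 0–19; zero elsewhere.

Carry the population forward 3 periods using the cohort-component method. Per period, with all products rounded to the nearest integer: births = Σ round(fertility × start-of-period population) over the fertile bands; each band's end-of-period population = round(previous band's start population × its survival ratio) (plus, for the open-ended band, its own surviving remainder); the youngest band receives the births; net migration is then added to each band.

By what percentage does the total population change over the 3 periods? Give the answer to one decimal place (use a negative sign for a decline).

(Bands numbered youngest = 1 to oldest = 5.)
Period 1.
Births: 3000 × 0.06 = 180
Band 2: 2600 × 0.982 = 2553
Band 3: 3000 × 0.968 = 2904
Band 4: 4850 × 0.953 = 4622
Band 5: 6650 × 0.979 + 4050 × 0.528 = 6510 + 2138 = 8648
Net migration: Band 1 + 480 → 660
Population now: 0–19=660, 20–39=2553, 40–59=2904, 60–79=4622, 80+=8648
Period 2.
Births: 2553 × 0.06 = 153
Band 2: 660 × 0.982 = 648
Band 3: 2553 × 0.968 = 2471
Band 4: 2904 × 0.953 = 2768
Band 5: 4622 × 0.979 + 8648 × 0.528 = 4525 + 4566 = 9091
Net migration: Band 1 + 480 → 633
Population now: 0–19=633, 20–39=648, 40–59=2471, 60–79=2768, 80+=9091
Period 3.
Births: 648 × 0.06 = 39
Band 2: 633 × 0.982 = 622
Band 3: 648 × 0.968 = 627
Band 4: 2471 × 0.953 = 2355
Band 5: 2768 × 0.979 + 9091 × 0.528 = 2710 + 4800 = 7510
Net migration: Band 1 + 480 → 519
Population now: 0–19=519, 20–39=622, 40–59=627, 60–79=2355, 80+=7510
Total: 21150 → 11633; change = -9517; percentage change = -45.0%

-45.0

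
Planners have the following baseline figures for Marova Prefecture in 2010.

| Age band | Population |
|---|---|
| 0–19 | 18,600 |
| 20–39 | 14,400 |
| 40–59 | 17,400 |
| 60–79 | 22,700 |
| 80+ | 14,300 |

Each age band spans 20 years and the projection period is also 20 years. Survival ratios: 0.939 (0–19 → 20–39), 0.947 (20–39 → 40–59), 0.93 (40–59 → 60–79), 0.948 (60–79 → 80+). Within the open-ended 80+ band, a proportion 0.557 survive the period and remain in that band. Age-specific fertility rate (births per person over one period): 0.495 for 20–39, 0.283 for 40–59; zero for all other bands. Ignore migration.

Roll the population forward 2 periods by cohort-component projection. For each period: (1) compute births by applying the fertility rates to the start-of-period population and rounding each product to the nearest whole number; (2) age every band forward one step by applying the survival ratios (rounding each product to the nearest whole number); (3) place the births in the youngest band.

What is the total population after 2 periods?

Call the groups 1 to 5, youngest first.
[period 1]
Births: 14400 × 0.495 = 7128, 17400 × 0.283 = 4924 ⇒ total 12052
Group 2: 18600 × 0.939 = 17465
Group 3: 14400 × 0.947 = 13637
Group 4: 17400 × 0.93 = 16182
Group 5: 22700 × 0.948 + 14300 × 0.557 = 21520 + 7965 = 29485
End of period: [12052, 17465, 13637, 16182, 29485]
[period 2]
Births: 17465 × 0.495 = 8645, 13637 × 0.283 = 3859 ⇒ total 12504
Group 2: 12052 × 0.939 = 11317
Group 3: 17465 × 0.947 = 16539
Group 4: 13637 × 0.93 = 12682
Group 5: 16182 × 0.948 + 29485 × 0.557 = 15341 + 16423 = 31764
End of period: [12504, 11317, 16539, 12682, 31764]
Total after period 2: 12504 + 11317 + 16539 + 12682 + 31764 = 84806

84806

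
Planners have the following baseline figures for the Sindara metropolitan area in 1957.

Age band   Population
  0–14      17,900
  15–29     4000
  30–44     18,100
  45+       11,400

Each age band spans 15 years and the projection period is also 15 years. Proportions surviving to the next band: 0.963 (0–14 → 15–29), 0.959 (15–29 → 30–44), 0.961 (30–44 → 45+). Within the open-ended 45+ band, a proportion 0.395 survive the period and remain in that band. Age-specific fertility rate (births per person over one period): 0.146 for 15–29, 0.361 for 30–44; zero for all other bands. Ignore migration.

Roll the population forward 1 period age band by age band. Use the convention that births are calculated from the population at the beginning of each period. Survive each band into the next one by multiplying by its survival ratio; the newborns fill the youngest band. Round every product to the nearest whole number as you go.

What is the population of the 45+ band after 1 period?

21897

Period 1:
Births: 4000 × 0.146 = 584, 18100 × 0.361 = 6534 ⇒ total 7118
15–29: 17900 × 0.963 = 17238
30–44: 4000 × 0.959 = 3836
45+: 18100 × 0.961 + 11400 × 0.395 = 17394 + 4503 = 21897
End of period: [7118, 17238, 3836, 21897]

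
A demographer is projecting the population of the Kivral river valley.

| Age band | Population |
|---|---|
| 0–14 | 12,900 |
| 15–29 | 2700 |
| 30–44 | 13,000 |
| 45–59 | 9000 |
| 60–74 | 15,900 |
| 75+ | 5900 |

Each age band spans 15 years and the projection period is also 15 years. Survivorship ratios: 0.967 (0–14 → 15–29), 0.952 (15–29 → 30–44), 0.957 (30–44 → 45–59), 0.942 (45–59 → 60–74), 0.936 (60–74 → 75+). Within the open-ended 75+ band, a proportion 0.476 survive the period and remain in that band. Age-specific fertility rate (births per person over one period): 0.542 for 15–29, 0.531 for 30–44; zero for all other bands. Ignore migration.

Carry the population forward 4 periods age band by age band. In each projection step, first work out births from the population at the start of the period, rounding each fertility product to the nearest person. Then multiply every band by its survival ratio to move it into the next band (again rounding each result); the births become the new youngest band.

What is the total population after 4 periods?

55339

Numbering the groups 1..6 from youngest to oldest:
Period 1.
Births: 2700 × 0.542 = 1463  |  13000 × 0.531 = 6903 ⇒ total 8366
Group 2: 12900 × 0.967 = 12474
Group 3: 2700 × 0.952 = 2570
Group 4: 13000 × 0.957 = 12441
Group 5: 9000 × 0.942 = 8478
Group 6: 15900 × 0.936 + 5900 × 0.476 = 14882 + 2808 = 17690
End of period: [8366, 12474, 2570, 12441, 8478, 17690]
Period 2.
Births: 12474 × 0.542 = 6761  |  2570 × 0.531 = 1365 ⇒ total 8126
Group 2: 8366 × 0.967 = 8090
Group 3: 12474 × 0.952 = 11875
Group 4: 2570 × 0.957 = 2459
Group 5: 12441 × 0.942 = 11719
Group 6: 8478 × 0.936 + 17690 × 0.476 = 7935 + 8420 = 16355
End of period: [8126, 8090, 11875, 2459, 11719, 16355]
Period 3.
Births: 8090 × 0.542 = 4385  |  11875 × 0.531 = 6306 ⇒ total 10691
Group 2: 8126 × 0.967 = 7858
Group 3: 8090 × 0.952 = 7702
Group 4: 11875 × 0.957 = 11364
Group 5: 2459 × 0.942 = 2316
Group 6: 11719 × 0.936 + 16355 × 0.476 = 10969 + 7785 = 18754
End of period: [10691, 7858, 7702, 11364, 2316, 18754]
Period 4.
Births: 7858 × 0.542 = 4259  |  7702 × 0.531 = 4090 ⇒ total 8349
Group 2: 10691 × 0.967 = 10338
Group 3: 7858 × 0.952 = 7481
Group 4: 7702 × 0.957 = 7371
Group 5: 11364 × 0.942 = 10705
Group 6: 2316 × 0.936 + 18754 × 0.476 = 2168 + 8927 = 11095
End of period: [8349, 10338, 7481, 7371, 10705, 11095]
Total after period 4: 8349 + 10338 + 7481 + 7371 + 10705 + 11095 = 55339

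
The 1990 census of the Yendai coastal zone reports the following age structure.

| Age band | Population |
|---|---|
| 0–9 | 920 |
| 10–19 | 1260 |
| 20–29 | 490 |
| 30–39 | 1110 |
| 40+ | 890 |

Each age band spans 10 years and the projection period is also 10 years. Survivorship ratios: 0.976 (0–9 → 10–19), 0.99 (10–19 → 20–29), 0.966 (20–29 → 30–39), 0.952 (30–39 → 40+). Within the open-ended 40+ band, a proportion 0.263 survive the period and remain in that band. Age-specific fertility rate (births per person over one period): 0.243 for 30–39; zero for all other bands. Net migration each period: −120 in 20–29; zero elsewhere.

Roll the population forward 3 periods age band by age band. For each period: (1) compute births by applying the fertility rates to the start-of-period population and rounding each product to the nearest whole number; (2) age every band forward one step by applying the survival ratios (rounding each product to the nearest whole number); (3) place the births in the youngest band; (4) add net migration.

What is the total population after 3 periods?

Numbering the bands 1..5 from youngest to oldest:
Period 1.
Births: 1110 * 0.243 = 270
Band 2: 920 * 0.976 = 898
Band 3: 1260 * 0.99 = 1247
Band 4: 490 * 0.966 = 473
Band 5: 1110 * 0.952 + 890 * 0.263 = 1057 + 234 = 1291
Net migration: Band 3 − 120 → 1127
End of period: [270, 898, 1127, 473, 1291]
Period 2.
Births: 473 * 0.243 = 115
Band 2: 270 * 0.976 = 264
Band 3: 898 * 0.99 = 889
Band 4: 1127 * 0.966 = 1089
Band 5: 473 * 0.952 + 1291 * 0.263 = 450 + 340 = 790
Net migration: Band 3 − 120 → 769
End of period: [115, 264, 769, 1089, 790]
Period 3.
Births: 1089 * 0.243 = 265
Band 2: 115 * 0.976 = 112
Band 3: 264 * 0.99 = 261
Band 4: 769 * 0.966 = 743
Band 5: 1089 * 0.952 + 790 * 0.263 = 1037 + 208 = 1245
Net migration: Band 3 − 120 → 141
End of period: [265, 112, 141, 743, 1245]
Total after period 3: 265 + 112 + 141 + 743 + 1245 = 2506

2506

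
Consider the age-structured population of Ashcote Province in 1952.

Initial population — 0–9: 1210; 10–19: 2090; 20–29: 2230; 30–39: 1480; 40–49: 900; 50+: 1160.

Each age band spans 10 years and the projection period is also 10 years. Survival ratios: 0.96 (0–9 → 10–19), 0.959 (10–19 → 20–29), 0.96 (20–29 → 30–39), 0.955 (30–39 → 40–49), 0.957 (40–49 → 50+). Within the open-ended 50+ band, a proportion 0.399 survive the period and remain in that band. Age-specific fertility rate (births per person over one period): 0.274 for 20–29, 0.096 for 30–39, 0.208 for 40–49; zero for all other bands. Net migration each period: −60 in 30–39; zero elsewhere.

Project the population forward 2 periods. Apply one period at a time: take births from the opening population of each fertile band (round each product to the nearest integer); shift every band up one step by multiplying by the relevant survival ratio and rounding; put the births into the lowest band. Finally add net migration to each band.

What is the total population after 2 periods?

Call the bands 1 to 6, youngest first.
After projecting period 1:
Births: 2230 * 0.274 = 611 ; 1480 * 0.096 = 142 ; 900 * 0.208 = 187 → 940
Band 2: 1210 * 0.96 = 1162
Band 3: 2090 * 0.959 = 2004
Band 4: 2230 * 0.96 = 2141
Band 5: 1480 * 0.955 = 1413
Band 6: 900 * 0.957 + 1160 * 0.399 = 861 + 463 = 1324
Net migration: Band 4 − 60 → 2081
End of period: [940, 1162, 2004, 2081, 1413, 1324]
After projecting period 2:
Births: 2004 * 0.274 = 549 ; 2081 * 0.096 = 200 ; 1413 * 0.208 = 294 → 1043
Band 2: 940 * 0.96 = 902
Band 3: 1162 * 0.959 = 1114
Band 4: 2004 * 0.96 = 1924
Band 5: 2081 * 0.955 = 1987
Band 6: 1413 * 0.957 + 1324 * 0.399 = 1352 + 528 = 1880
Net migration: Band 4 − 60 → 1864
End of period: [1043, 902, 1114, 1864, 1987, 1880]
Total after period 2: 1043 + 902 + 1114 + 1864 + 1987 + 1880 = 8790

8790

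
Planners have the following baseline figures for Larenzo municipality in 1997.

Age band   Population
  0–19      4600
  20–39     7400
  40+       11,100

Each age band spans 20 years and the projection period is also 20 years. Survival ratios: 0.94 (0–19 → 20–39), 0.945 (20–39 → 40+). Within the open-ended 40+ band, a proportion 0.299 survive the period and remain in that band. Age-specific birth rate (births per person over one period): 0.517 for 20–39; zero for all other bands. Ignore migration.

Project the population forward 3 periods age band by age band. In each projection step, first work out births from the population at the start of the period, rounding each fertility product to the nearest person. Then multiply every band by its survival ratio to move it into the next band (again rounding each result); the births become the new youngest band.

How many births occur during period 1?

(Groups numbered youngest = 1 to oldest = 3.)
— Period 1 —
Births: 7400 * 0.517 = 3826
Group 2: 4600 * 0.94 = 4324
Group 3: 7400 * 0.945 + 11100 * 0.299 = 6993 + 3319 = 10312
End of period: [3826, 4324, 10312]

3826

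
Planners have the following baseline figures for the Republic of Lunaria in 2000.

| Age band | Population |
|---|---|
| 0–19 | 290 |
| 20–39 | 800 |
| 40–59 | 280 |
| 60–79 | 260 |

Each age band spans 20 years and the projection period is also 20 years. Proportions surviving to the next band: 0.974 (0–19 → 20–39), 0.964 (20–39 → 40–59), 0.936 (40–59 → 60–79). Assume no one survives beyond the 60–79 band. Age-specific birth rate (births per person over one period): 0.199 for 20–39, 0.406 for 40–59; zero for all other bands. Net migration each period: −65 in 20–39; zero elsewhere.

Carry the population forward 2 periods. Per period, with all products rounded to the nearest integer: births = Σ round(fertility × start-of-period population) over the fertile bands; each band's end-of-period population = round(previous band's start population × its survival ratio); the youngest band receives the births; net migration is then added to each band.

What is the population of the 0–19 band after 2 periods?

356

After projecting period 1:
Births: 800 × 0.199 = 159 ; 280 × 0.406 = 114 — total 273
20–39: 290 × 0.974 = 282
40–59: 800 × 0.964 = 771
60–79: 280 × 0.936 = 262
Net migration: 20–39 − 65 → 217
Giving 273 / 217 / 771 / 262.
After projecting period 2:
Births: 217 × 0.199 = 43 ; 771 × 0.406 = 313 — total 356
20–39: 273 × 0.974 = 266
40–59: 217 × 0.964 = 209
60–79: 771 × 0.936 = 722
Net migration: 20–39 − 65 → 201
Giving 356 / 201 / 209 / 722.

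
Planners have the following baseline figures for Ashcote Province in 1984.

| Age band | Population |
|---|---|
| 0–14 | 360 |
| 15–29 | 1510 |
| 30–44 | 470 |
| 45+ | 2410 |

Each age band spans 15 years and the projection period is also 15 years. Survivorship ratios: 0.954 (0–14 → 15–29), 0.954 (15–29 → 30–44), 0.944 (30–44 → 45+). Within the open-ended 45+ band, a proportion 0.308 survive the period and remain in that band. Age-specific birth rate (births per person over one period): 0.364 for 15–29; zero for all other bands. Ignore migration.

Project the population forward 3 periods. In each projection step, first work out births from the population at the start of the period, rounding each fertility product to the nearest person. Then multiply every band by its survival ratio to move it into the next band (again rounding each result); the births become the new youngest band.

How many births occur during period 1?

Let band 1 be 0–14 through band 4 = 45+.
[period 1]
Births: 1510 × 0.364 = 550
Band 2: 360 × 0.954 = 343
Band 3: 1510 × 0.954 = 1441
Band 4: 470 × 0.944 + 2410 × 0.308 = 444 + 742 = 1186
Population now: 0–14=550, 15–29=343, 30–44=1441, 45+=1186

550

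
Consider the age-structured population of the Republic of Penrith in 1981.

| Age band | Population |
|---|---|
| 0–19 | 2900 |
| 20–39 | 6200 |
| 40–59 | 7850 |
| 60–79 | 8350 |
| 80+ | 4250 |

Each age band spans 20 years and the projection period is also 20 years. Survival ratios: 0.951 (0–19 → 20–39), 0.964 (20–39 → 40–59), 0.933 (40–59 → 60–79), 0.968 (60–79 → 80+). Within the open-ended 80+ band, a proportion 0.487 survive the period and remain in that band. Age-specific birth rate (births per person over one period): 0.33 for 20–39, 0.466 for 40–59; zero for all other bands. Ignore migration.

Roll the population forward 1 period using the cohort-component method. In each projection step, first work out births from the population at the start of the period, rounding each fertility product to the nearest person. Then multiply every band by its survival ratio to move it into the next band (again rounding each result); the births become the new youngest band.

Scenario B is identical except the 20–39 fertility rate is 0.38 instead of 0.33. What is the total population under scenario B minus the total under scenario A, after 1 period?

310

After projecting period 1:
Births: 6200 * 0.33 = 2046 ; 7850 * 0.466 = 3658 → total 5704
20–39: 2900 * 0.951 = 2758
40–59: 6200 * 0.964 = 5977
60–79: 7850 * 0.933 = 7324
80+: 8350 * 0.968 + 4250 * 0.487 = 8083 + 2070 = 10153
End of period: [5704, 2758, 5977, 7324, 10153]
Scenario A total after 1 period: 31916
Scenario B projection —
After projecting period 1:
Births: 6200 * 0.38 = 2356 ; 7850 * 0.466 = 3658 → total 6014
20–39: 2900 * 0.951 = 2758
40–59: 6200 * 0.964 = 5977
60–79: 7850 * 0.933 = 7324
80+: 8350 * 0.968 + 4250 * 0.487 = 8083 + 2070 = 10153
End of period: [6014, 2758, 5977, 7324, 10153]
Scenario B total after 1 period: 32226
Difference B − A = 32226 − 31916 = 310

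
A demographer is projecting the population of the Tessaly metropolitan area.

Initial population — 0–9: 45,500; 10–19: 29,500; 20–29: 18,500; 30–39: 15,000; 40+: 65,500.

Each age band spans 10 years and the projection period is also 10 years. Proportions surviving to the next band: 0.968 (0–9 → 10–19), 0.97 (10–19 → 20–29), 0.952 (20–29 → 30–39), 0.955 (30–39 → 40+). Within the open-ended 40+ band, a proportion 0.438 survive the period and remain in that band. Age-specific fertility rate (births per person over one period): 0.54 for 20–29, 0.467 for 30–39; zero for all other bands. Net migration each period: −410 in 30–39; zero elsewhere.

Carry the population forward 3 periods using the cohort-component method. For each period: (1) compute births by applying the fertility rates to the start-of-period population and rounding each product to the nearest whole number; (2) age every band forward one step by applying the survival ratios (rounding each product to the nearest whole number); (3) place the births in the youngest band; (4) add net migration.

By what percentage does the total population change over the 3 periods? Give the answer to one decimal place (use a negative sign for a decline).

Period 1:
Births: 18500 * 0.54 = 9990  |  15000 * 0.467 = 7005 → total 16995
10–19: 45500 * 0.968 = 44044
20–29: 29500 * 0.97 = 28615
30–39: 18500 * 0.952 = 17612
40+: 15000 * 0.955 + 65500 * 0.438 = 14325 + 28689 = 43014
Net migration: 30–39 − 410 → 17202
Giving 16995 / 44044 / 28615 / 17202 / 43014.
Period 2:
Births: 28615 * 0.54 = 15452  |  17202 * 0.467 = 8033 → total 23485
10–19: 16995 * 0.968 = 16451
20–29: 44044 * 0.97 = 42723
30–39: 28615 * 0.952 = 27241
40+: 17202 * 0.955 + 43014 * 0.438 = 16428 + 18840 = 35268
Net migration: 30–39 − 410 → 26831
Giving 23485 / 16451 / 42723 / 26831 / 35268.
Period 3:
Births: 42723 * 0.54 = 23070  |  26831 * 0.467 = 12530 → total 35600
10–19: 23485 * 0.968 = 22733
20–29: 16451 * 0.97 = 15957
30–39: 42723 * 0.952 = 40672
40+: 26831 * 0.955 + 35268 * 0.438 = 25624 + 15447 = 41071
Net migration: 30–39 − 410 → 40262
Giving 35600 / 22733 / 15957 / 40262 / 41071.
Total: 174000 → 155623; change = -18377; percentage change = -10.6%

-10.6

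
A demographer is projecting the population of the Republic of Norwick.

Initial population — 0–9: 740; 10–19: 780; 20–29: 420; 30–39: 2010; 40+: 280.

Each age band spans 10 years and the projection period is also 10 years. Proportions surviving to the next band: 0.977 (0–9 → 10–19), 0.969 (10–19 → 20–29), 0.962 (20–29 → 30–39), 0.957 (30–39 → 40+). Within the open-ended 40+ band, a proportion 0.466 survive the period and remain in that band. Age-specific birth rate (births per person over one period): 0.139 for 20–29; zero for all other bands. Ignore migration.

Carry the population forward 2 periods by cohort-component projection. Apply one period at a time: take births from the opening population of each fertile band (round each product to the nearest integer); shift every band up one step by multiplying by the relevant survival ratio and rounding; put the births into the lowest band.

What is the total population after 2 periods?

2934

Period 1:
Births: 420 × 0.139 = 58
10–19: 740 × 0.977 = 723
20–29: 780 × 0.969 = 756
30–39: 420 × 0.962 = 404
40+: 2010 × 0.957 + 280 × 0.466 = 1924 + 130 = 2054
Giving 58 / 723 / 756 / 404 / 2054.
Period 2:
Births: 756 × 0.139 = 105
10–19: 58 × 0.977 = 57
20–29: 723 × 0.969 = 701
30–39: 756 × 0.962 = 727
40+: 404 × 0.957 + 2054 × 0.466 = 387 + 957 = 1344
Giving 105 / 57 / 701 / 727 / 1344.
Total after period 2: 105 + 57 + 701 + 727 + 1344 = 2934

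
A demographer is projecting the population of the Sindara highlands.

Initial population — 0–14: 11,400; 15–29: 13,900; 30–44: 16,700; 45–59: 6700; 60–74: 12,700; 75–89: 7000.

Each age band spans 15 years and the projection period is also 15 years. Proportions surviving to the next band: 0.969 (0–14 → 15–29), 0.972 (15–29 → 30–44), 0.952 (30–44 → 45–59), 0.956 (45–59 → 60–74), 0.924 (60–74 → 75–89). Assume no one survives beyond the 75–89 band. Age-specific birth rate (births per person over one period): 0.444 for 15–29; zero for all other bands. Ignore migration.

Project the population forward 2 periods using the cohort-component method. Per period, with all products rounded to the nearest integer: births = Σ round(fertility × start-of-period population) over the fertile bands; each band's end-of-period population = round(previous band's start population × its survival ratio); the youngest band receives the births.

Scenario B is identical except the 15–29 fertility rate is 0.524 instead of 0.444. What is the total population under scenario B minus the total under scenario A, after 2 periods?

Period 1.
Births: 13900 × 0.444 = 6172
15–29: 11400 × 0.969 = 11047
30–44: 13900 × 0.972 = 13511
45–59: 16700 × 0.952 = 15898
60–74: 6700 × 0.956 = 6405
75–89: 12700 × 0.924 = 11735
End of period: [6172, 11047, 13511, 15898, 6405, 11735]
Period 2.
Births: 11047 × 0.444 = 4905
15–29: 6172 × 0.969 = 5981
30–44: 11047 × 0.972 = 10738
45–59: 13511 × 0.952 = 12862
60–74: 15898 × 0.956 = 15198
75–89: 6405 × 0.924 = 5918
End of period: [4905, 5981, 10738, 12862, 15198, 5918]
Scenario A total after 2 periods: 55602
Scenario B projection —
Period 1.
Births: 13900 × 0.524 = 7284
15–29: 11400 × 0.969 = 11047
30–44: 13900 × 0.972 = 13511
45–59: 16700 × 0.952 = 15898
60–74: 6700 × 0.956 = 6405
75–89: 12700 × 0.924 = 11735
End of period: [7284, 11047, 13511, 15898, 6405, 11735]
Period 2.
Births: 11047 × 0.524 = 5789
15–29: 7284 × 0.969 = 7058
30–44: 11047 × 0.972 = 10738
45–59: 13511 × 0.952 = 12862
60–74: 15898 × 0.956 = 15198
75–89: 6405 × 0.924 = 5918
End of period: [5789, 7058, 10738, 12862, 15198, 5918]
Scenario B total after 2 periods: 57563
Difference B − A = 57563 − 55602 = 1961

1961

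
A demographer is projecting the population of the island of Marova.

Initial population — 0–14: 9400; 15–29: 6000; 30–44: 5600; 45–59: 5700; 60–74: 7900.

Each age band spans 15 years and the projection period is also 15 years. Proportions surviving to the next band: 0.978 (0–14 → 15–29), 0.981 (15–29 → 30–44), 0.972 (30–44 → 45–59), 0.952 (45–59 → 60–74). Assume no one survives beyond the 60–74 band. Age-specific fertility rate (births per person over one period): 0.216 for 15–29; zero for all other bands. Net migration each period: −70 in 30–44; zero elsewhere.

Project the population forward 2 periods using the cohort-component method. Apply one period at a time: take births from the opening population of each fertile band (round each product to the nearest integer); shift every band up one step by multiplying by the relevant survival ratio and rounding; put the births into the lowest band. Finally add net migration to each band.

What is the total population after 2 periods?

23036

— Period 1 —
Births: 6000 × 0.216 = 1296
15–29: 9400 × 0.978 = 9193
30–44: 6000 × 0.981 = 5886
45–59: 5600 × 0.972 = 5443
60–74: 5700 × 0.952 = 5426
Net migration: 30–44 − 70 → 5816
Giving 1296 / 9193 / 5816 / 5443 / 5426.
— Period 2 —
Births: 9193 × 0.216 = 1986
15–29: 1296 × 0.978 = 1267
30–44: 9193 × 0.981 = 9018
45–59: 5816 × 0.972 = 5653
60–74: 5443 × 0.952 = 5182
Net migration: 30–44 − 70 → 8948
Giving 1986 / 1267 / 8948 / 5653 / 5182.
Total after period 2: 1986 + 1267 + 8948 + 5653 + 5182 = 23036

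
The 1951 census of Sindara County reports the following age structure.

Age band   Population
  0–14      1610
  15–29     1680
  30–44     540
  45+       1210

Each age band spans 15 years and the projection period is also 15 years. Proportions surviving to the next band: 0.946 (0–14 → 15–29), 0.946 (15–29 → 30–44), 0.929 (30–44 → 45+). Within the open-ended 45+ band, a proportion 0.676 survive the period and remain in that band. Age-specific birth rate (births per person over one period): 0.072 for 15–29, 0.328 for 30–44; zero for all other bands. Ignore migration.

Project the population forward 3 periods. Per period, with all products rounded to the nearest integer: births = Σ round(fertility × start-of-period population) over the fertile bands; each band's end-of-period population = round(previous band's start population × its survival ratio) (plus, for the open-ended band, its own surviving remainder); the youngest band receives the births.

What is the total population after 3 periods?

[period 1]
Births: 1680 × 0.072 = 121  |  540 × 0.328 = 177 ⇒ total 298
15–29: 1610 × 0.946 = 1523
30–44: 1680 × 0.946 = 1589
45+: 540 × 0.929 + 1210 × 0.676 = 502 + 818 = 1320
End of period: [298, 1523, 1589, 1320]
[period 2]
Births: 1523 × 0.072 = 110  |  1589 × 0.328 = 521 ⇒ total 631
15–29: 298 × 0.946 = 282
30–44: 1523 × 0.946 = 1441
45+: 1589 × 0.929 + 1320 × 0.676 = 1476 + 892 = 2368
End of period: [631, 282, 1441, 2368]
[period 3]
Births: 282 × 0.072 = 20  |  1441 × 0.328 = 473 ⇒ total 493
15–29: 631 × 0.946 = 597
30–44: 282 × 0.946 = 267
45+: 1441 × 0.929 + 2368 × 0.676 = 1339 + 1601 = 2940
End of period: [493, 597, 267, 2940]
Total after period 3: 493 + 597 + 267 + 2940 = 4297

4297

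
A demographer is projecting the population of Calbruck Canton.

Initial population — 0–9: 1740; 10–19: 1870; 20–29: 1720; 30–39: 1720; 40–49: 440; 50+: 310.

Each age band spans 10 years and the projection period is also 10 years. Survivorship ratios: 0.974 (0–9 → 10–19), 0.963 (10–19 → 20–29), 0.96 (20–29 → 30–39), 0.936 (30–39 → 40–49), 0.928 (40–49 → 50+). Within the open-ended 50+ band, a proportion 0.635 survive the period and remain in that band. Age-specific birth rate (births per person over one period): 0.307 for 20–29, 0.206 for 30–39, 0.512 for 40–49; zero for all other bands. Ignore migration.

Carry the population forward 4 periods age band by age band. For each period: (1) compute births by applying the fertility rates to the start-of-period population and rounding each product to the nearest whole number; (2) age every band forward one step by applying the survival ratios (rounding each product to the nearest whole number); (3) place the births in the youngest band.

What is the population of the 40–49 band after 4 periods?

Call the bands 1 to 6, youngest first.
— Period 1 —
Births: 1720 × 0.307 = 528  |  1720 × 0.206 = 354  |  440 × 0.512 = 225 → 1107
Band 2: 1740 × 0.974 = 1695
Band 3: 1870 × 0.963 = 1801
Band 4: 1720 × 0.96 = 1651
Band 5: 1720 × 0.936 = 1610
Band 6: 440 × 0.928 + 310 × 0.635 = 408 + 197 = 605
End of period: [1107, 1695, 1801, 1651, 1610, 605]
— Period 2 —
Births: 1801 × 0.307 = 553  |  1651 × 0.206 = 340  |  1610 × 0.512 = 824 → 1717
Band 2: 1107 × 0.974 = 1078
Band 3: 1695 × 0.963 = 1632
Band 4: 1801 × 0.96 = 1729
Band 5: 1651 × 0.936 = 1545
Band 6: 1610 × 0.928 + 605 × 0.635 = 1494 + 384 = 1878
End of period: [1717, 1078, 1632, 1729, 1545, 1878]
— Period 3 —
Births: 1632 × 0.307 = 501  |  1729 × 0.206 = 356  |  1545 × 0.512 = 791 → 1648
Band 2: 1717 × 0.974 = 1672
Band 3: 1078 × 0.963 = 1038
Band 4: 1632 × 0.96 = 1567
Band 5: 1729 × 0.936 = 1618
Band 6: 1545 × 0.928 + 1878 × 0.635 = 1434 + 1193 = 2627
End of period: [1648, 1672, 1038, 1567, 1618, 2627]
— Period 4 —
Births: 1038 × 0.307 = 319  |  1567 × 0.206 = 323  |  1618 × 0.512 = 828 → 1470
Band 2: 1648 × 0.974 = 1605
Band 3: 1672 × 0.963 = 1610
Band 4: 1038 × 0.96 = 996
Band 5: 1567 × 0.936 = 1467
Band 6: 1618 × 0.928 + 2627 × 0.635 = 1502 + 1668 = 3170
End of period: [1470, 1605, 1610, 996, 1467, 3170]

1467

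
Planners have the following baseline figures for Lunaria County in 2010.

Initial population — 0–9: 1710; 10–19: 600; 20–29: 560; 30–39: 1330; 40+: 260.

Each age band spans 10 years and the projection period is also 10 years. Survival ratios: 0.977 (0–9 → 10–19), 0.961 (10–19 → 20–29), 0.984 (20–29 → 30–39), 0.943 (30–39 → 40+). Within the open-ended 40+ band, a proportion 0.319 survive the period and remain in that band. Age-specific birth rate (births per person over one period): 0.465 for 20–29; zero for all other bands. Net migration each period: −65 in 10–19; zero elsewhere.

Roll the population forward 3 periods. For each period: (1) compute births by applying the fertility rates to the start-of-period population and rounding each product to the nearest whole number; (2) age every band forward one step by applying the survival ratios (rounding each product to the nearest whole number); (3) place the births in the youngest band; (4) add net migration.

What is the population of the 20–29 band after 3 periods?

182

Call the bands 1 to 5, youngest first.
Period 1.
Births: 560 × 0.465 = 260
Band 2: 1710 × 0.977 = 1671
Band 3: 600 × 0.961 = 577
Band 4: 560 × 0.984 = 551
Band 5: 1330 × 0.943 + 260 × 0.319 = 1254 + 83 = 1337
Net migration: Band 2 − 65 → 1606
End of period: [260, 1606, 577, 551, 1337]
Period 2.
Births: 577 × 0.465 = 268
Band 2: 260 × 0.977 = 254
Band 3: 1606 × 0.961 = 1543
Band 4: 577 × 0.984 = 568
Band 5: 551 × 0.943 + 1337 × 0.319 = 520 + 427 = 947
Net migration: Band 2 − 65 → 189
End of period: [268, 189, 1543, 568, 947]
Period 3.
Births: 1543 × 0.465 = 717
Band 2: 268 × 0.977 = 262
Band 3: 189 × 0.961 = 182
Band 4: 1543 × 0.984 = 1518
Band 5: 568 × 0.943 + 947 × 0.319 = 536 + 302 = 838
Net migration: Band 2 − 65 → 197
End of period: [717, 197, 182, 1518, 838]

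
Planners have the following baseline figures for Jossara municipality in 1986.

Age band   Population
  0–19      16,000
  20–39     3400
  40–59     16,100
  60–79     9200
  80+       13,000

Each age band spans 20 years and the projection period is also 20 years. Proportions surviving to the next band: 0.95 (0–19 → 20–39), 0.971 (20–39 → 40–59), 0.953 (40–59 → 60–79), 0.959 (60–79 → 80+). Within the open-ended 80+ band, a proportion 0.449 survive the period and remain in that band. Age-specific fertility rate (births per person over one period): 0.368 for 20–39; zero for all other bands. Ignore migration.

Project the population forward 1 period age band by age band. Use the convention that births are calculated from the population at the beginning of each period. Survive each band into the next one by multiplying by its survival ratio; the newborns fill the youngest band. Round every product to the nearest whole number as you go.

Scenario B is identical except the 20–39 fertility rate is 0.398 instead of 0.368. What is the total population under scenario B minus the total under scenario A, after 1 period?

102

Period 1:
Births: 3400 * 0.368 = 1251
20–39: 16000 * 0.95 = 15200
40–59: 3400 * 0.971 = 3301
60–79: 16100 * 0.953 = 15343
80+: 9200 * 0.959 + 13000 * 0.449 = 8823 + 5837 = 14660
End of period: [1251, 15200, 3301, 15343, 14660]
Scenario A total after 1 period: 49755
Scenario B projection —
Period 1:
Births: 3400 * 0.398 = 1353
20–39: 16000 * 0.95 = 15200
40–59: 3400 * 0.971 = 3301
60–79: 16100 * 0.953 = 15343
80+: 9200 * 0.959 + 13000 * 0.449 = 8823 + 5837 = 14660
End of period: [1353, 15200, 3301, 15343, 14660]
Scenario B total after 1 period: 49857
Difference B − A = 49857 − 49755 = 102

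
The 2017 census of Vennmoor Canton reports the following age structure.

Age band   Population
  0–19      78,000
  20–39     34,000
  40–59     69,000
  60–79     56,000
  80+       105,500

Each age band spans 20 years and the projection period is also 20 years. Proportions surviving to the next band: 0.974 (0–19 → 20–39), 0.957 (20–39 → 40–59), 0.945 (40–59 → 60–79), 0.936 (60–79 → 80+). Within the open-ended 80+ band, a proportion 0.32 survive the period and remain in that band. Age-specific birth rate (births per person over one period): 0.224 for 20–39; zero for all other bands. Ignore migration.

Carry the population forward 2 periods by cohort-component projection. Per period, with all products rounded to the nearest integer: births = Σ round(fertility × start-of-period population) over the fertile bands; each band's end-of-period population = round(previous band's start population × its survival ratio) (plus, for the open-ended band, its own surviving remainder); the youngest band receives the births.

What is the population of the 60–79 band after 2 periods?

Let band 1 be 0–19 through band 5 = 80+.
[period 1]
Births: 34000 × 0.224 = 7616
Band 2: 78000 × 0.974 = 75972
Band 3: 34000 × 0.957 = 32538
Band 4: 69000 × 0.945 = 65205
Band 5: 56000 × 0.936 + 105500 × 0.32 = 52416 + 33760 = 86176
End of period: [7616, 75972, 32538, 65205, 86176]
[period 2]
Births: 75972 × 0.224 = 17018
Band 2: 7616 × 0.974 = 7418
Band 3: 75972 × 0.957 = 72705
Band 4: 32538 × 0.945 = 30748
Band 5: 65205 × 0.936 + 86176 × 0.32 = 61032 + 27576 = 88608
End of period: [17018, 7418, 72705, 30748, 88608]

30748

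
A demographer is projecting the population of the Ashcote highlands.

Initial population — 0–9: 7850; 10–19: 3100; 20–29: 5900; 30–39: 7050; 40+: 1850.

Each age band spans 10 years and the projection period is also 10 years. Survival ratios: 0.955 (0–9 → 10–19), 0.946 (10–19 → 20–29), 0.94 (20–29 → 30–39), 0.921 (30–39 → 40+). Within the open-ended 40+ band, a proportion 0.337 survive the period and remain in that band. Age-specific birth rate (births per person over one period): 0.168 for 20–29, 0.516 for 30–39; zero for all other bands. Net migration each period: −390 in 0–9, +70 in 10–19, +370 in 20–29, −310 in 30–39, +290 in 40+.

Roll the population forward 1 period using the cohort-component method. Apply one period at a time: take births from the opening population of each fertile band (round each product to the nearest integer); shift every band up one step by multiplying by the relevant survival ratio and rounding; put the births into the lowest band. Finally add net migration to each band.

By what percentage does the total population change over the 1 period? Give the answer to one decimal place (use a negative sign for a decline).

7.8

Period 1.
Births: 5900 × 0.168 = 991 ; 7050 × 0.516 = 3638 ⇒ total 4629
10–19: 7850 × 0.955 = 7497
20–29: 3100 × 0.946 = 2933
30–39: 5900 × 0.94 = 5546
40+: 7050 × 0.921 + 1850 × 0.337 = 6493 + 623 = 7116
Net migration: 0–9 − 390 → 4239; 10–19 + 70 → 7567; 20–29 + 370 → 3303; 30–39 − 310 → 5236; 40+ + 290 → 7406
End of period: [4239, 7567, 3303, 5236, 7406]
Total: 25750 → 27751; change = 2001; percentage change = 7.8%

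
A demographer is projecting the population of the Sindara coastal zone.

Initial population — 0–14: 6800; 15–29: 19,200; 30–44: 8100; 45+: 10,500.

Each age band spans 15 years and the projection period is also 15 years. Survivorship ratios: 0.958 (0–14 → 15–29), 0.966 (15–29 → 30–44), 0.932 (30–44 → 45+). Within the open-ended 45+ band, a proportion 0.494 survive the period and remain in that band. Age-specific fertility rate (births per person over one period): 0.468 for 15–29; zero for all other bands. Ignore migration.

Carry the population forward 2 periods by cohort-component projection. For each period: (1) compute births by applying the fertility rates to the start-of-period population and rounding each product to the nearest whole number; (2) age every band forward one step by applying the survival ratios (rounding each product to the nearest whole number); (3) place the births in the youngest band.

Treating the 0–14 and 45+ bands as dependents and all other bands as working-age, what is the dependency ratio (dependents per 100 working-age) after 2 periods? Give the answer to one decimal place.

Call the bands 1 to 4, youngest first.
Period 1:
Births: 19200 × 0.468 = 8986
Band 2: 6800 × 0.958 = 6514
Band 3: 19200 × 0.966 = 18547
Band 4: 8100 × 0.932 + 10500 × 0.494 = 7549 + 5187 = 12736
End of period: [8986, 6514, 18547, 12736]
Period 2:
Births: 6514 × 0.468 = 3049
Band 2: 8986 × 0.958 = 8609
Band 3: 6514 × 0.966 = 6293
Band 4: 18547 × 0.932 + 12736 × 0.494 = 17286 + 6292 = 23578
End of period: [3049, 8609, 6293, 23578]
Dependents (band 0–14 + band 45+) = 3049 + 23578 = 26627; working-age = 14902; ratio = 26627/14902 × 100 = 178.7

178.7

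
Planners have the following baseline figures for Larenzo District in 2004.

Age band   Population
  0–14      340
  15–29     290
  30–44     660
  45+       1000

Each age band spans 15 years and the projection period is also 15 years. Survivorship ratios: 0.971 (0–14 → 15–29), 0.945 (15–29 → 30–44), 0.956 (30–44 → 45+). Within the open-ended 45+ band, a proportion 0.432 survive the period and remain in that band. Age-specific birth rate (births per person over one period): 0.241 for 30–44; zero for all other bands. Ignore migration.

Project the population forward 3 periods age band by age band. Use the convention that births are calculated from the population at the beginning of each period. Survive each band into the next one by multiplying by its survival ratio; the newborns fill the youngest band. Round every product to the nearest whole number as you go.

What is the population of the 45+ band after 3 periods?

609

Call the bands 1 to 4, youngest first.
[period 1]
Births: 660 * 0.241 = 159
Band 2: 340 * 0.971 = 330
Band 3: 290 * 0.945 = 274
Band 4: 660 * 0.956 + 1000 * 0.432 = 631 + 432 = 1063
→ [159, 330, 274, 1063]
[period 2]
Births: 274 * 0.241 = 66
Band 2: 159 * 0.971 = 154
Band 3: 330 * 0.945 = 312
Band 4: 274 * 0.956 + 1063 * 0.432 = 262 + 459 = 721
→ [66, 154, 312, 721]
[period 3]
Births: 312 * 0.241 = 75
Band 2: 66 * 0.971 = 64
Band 3: 154 * 0.945 = 146
Band 4: 312 * 0.956 + 721 * 0.432 = 298 + 311 = 609
→ [75, 64, 146, 609]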